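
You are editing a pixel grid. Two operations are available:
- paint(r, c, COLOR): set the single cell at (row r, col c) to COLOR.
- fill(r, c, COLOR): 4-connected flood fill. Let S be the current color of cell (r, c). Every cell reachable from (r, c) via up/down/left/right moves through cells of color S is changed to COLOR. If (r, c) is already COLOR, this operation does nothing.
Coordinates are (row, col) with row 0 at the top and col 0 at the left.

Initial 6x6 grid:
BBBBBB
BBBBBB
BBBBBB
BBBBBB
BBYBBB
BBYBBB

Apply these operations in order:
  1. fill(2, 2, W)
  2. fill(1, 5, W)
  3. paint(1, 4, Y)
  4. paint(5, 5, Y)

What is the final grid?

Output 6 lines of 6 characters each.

After op 1 fill(2,2,W) [34 cells changed]:
WWWWWW
WWWWWW
WWWWWW
WWWWWW
WWYWWW
WWYWWW
After op 2 fill(1,5,W) [0 cells changed]:
WWWWWW
WWWWWW
WWWWWW
WWWWWW
WWYWWW
WWYWWW
After op 3 paint(1,4,Y):
WWWWWW
WWWWYW
WWWWWW
WWWWWW
WWYWWW
WWYWWW
After op 4 paint(5,5,Y):
WWWWWW
WWWWYW
WWWWWW
WWWWWW
WWYWWW
WWYWWY

Answer: WWWWWW
WWWWYW
WWWWWW
WWWWWW
WWYWWW
WWYWWY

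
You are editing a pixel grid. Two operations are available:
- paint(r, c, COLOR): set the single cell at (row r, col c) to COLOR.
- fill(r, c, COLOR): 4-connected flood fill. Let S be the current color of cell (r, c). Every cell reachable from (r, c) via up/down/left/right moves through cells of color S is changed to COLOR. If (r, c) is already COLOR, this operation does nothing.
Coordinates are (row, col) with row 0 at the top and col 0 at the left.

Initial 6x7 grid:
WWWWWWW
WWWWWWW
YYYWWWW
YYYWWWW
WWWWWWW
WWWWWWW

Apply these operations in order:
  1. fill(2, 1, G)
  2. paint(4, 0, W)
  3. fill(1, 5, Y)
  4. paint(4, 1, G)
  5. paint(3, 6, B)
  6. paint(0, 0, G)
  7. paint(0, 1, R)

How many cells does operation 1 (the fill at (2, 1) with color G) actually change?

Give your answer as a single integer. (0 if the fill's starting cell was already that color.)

After op 1 fill(2,1,G) [6 cells changed]:
WWWWWWW
WWWWWWW
GGGWWWW
GGGWWWW
WWWWWWW
WWWWWWW

Answer: 6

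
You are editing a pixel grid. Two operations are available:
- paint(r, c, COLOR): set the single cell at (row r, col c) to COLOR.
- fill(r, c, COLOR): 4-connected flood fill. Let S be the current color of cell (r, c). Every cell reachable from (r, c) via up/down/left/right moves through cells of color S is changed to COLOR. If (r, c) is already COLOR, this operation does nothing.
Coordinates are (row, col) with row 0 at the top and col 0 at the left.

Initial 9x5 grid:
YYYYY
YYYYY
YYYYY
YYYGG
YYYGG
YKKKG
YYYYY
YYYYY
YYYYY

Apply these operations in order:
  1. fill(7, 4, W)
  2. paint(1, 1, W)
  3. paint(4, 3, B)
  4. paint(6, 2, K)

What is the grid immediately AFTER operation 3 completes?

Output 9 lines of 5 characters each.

Answer: WWWWW
WWWWW
WWWWW
WWWGG
WWWBG
WKKKG
WWWWW
WWWWW
WWWWW

Derivation:
After op 1 fill(7,4,W) [37 cells changed]:
WWWWW
WWWWW
WWWWW
WWWGG
WWWGG
WKKKG
WWWWW
WWWWW
WWWWW
After op 2 paint(1,1,W):
WWWWW
WWWWW
WWWWW
WWWGG
WWWGG
WKKKG
WWWWW
WWWWW
WWWWW
After op 3 paint(4,3,B):
WWWWW
WWWWW
WWWWW
WWWGG
WWWBG
WKKKG
WWWWW
WWWWW
WWWWW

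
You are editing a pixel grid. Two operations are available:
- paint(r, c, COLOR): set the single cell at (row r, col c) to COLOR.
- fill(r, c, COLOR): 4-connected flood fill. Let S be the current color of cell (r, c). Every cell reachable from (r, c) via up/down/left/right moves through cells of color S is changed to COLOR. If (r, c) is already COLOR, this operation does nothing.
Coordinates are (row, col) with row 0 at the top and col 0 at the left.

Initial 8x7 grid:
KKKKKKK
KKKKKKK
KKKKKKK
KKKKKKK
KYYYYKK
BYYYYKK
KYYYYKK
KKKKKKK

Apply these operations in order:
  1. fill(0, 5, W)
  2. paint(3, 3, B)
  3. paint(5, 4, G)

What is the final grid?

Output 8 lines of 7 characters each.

Answer: WWWWWWW
WWWWWWW
WWWWWWW
WWWBWWW
WYYYYWW
BYYYGWW
WYYYYWW
WWWWWWW

Derivation:
After op 1 fill(0,5,W) [43 cells changed]:
WWWWWWW
WWWWWWW
WWWWWWW
WWWWWWW
WYYYYWW
BYYYYWW
WYYYYWW
WWWWWWW
After op 2 paint(3,3,B):
WWWWWWW
WWWWWWW
WWWWWWW
WWWBWWW
WYYYYWW
BYYYYWW
WYYYYWW
WWWWWWW
After op 3 paint(5,4,G):
WWWWWWW
WWWWWWW
WWWWWWW
WWWBWWW
WYYYYWW
BYYYGWW
WYYYYWW
WWWWWWW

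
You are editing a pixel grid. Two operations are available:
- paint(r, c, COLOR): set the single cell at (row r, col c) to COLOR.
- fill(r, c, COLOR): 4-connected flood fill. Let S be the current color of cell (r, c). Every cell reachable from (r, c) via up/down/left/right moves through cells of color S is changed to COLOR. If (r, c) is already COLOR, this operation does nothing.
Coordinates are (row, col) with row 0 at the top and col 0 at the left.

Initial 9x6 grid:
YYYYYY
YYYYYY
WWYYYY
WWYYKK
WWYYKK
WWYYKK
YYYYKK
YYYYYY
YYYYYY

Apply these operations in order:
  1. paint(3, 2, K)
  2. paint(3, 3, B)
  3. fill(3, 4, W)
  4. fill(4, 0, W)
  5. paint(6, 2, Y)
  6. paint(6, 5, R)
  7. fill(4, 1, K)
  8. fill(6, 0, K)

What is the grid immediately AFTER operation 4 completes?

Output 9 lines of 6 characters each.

Answer: YYYYYY
YYYYYY
WWYYYY
WWKBWW
WWYYWW
WWYYWW
YYYYWW
YYYYYY
YYYYYY

Derivation:
After op 1 paint(3,2,K):
YYYYYY
YYYYYY
WWYYYY
WWKYKK
WWYYKK
WWYYKK
YYYYKK
YYYYYY
YYYYYY
After op 2 paint(3,3,B):
YYYYYY
YYYYYY
WWYYYY
WWKBKK
WWYYKK
WWYYKK
YYYYKK
YYYYYY
YYYYYY
After op 3 fill(3,4,W) [8 cells changed]:
YYYYYY
YYYYYY
WWYYYY
WWKBWW
WWYYWW
WWYYWW
YYYYWW
YYYYYY
YYYYYY
After op 4 fill(4,0,W) [0 cells changed]:
YYYYYY
YYYYYY
WWYYYY
WWKBWW
WWYYWW
WWYYWW
YYYYWW
YYYYYY
YYYYYY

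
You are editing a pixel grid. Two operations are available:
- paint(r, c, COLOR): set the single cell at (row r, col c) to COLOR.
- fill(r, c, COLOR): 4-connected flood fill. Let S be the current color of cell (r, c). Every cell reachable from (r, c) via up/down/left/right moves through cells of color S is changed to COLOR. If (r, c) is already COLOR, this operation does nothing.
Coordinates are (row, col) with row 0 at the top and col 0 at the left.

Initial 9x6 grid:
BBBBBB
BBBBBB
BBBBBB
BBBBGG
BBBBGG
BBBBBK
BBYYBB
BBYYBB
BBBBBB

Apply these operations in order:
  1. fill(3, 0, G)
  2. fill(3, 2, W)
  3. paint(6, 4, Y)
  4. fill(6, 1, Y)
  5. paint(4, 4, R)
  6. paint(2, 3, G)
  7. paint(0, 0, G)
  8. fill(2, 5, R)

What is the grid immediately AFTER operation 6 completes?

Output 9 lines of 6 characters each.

Answer: YYYYYY
YYYYYY
YYYGYY
YYYYYY
YYYYRY
YYYYYK
YYYYYY
YYYYYY
YYYYYY

Derivation:
After op 1 fill(3,0,G) [45 cells changed]:
GGGGGG
GGGGGG
GGGGGG
GGGGGG
GGGGGG
GGGGGK
GGYYGG
GGYYGG
GGGGGG
After op 2 fill(3,2,W) [49 cells changed]:
WWWWWW
WWWWWW
WWWWWW
WWWWWW
WWWWWW
WWWWWK
WWYYWW
WWYYWW
WWWWWW
After op 3 paint(6,4,Y):
WWWWWW
WWWWWW
WWWWWW
WWWWWW
WWWWWW
WWWWWK
WWYYYW
WWYYWW
WWWWWW
After op 4 fill(6,1,Y) [48 cells changed]:
YYYYYY
YYYYYY
YYYYYY
YYYYYY
YYYYYY
YYYYYK
YYYYYY
YYYYYY
YYYYYY
After op 5 paint(4,4,R):
YYYYYY
YYYYYY
YYYYYY
YYYYYY
YYYYRY
YYYYYK
YYYYYY
YYYYYY
YYYYYY
After op 6 paint(2,3,G):
YYYYYY
YYYYYY
YYYGYY
YYYYYY
YYYYRY
YYYYYK
YYYYYY
YYYYYY
YYYYYY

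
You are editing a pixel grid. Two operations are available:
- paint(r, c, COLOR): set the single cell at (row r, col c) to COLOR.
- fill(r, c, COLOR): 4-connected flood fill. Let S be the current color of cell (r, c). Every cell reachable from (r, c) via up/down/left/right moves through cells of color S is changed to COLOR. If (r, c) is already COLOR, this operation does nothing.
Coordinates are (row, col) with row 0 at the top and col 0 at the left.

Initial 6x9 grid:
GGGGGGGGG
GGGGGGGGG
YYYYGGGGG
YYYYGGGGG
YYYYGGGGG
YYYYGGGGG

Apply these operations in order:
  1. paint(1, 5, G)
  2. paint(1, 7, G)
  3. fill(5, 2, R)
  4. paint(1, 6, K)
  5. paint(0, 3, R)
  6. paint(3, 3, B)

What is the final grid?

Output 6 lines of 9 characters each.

After op 1 paint(1,5,G):
GGGGGGGGG
GGGGGGGGG
YYYYGGGGG
YYYYGGGGG
YYYYGGGGG
YYYYGGGGG
After op 2 paint(1,7,G):
GGGGGGGGG
GGGGGGGGG
YYYYGGGGG
YYYYGGGGG
YYYYGGGGG
YYYYGGGGG
After op 3 fill(5,2,R) [16 cells changed]:
GGGGGGGGG
GGGGGGGGG
RRRRGGGGG
RRRRGGGGG
RRRRGGGGG
RRRRGGGGG
After op 4 paint(1,6,K):
GGGGGGGGG
GGGGGGKGG
RRRRGGGGG
RRRRGGGGG
RRRRGGGGG
RRRRGGGGG
After op 5 paint(0,3,R):
GGGRGGGGG
GGGGGGKGG
RRRRGGGGG
RRRRGGGGG
RRRRGGGGG
RRRRGGGGG
After op 6 paint(3,3,B):
GGGRGGGGG
GGGGGGKGG
RRRRGGGGG
RRRBGGGGG
RRRRGGGGG
RRRRGGGGG

Answer: GGGRGGGGG
GGGGGGKGG
RRRRGGGGG
RRRBGGGGG
RRRRGGGGG
RRRRGGGGG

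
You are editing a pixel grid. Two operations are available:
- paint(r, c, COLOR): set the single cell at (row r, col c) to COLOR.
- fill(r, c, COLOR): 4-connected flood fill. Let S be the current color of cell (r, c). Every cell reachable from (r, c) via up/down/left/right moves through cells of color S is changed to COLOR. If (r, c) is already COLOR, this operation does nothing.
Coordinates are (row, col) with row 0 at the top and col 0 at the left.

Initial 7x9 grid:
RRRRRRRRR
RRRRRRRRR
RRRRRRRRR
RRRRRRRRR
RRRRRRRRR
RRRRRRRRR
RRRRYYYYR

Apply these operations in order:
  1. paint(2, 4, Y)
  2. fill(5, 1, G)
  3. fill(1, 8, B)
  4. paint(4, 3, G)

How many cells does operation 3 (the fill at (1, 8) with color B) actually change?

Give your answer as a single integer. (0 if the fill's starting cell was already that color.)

Answer: 58

Derivation:
After op 1 paint(2,4,Y):
RRRRRRRRR
RRRRRRRRR
RRRRYRRRR
RRRRRRRRR
RRRRRRRRR
RRRRRRRRR
RRRRYYYYR
After op 2 fill(5,1,G) [58 cells changed]:
GGGGGGGGG
GGGGGGGGG
GGGGYGGGG
GGGGGGGGG
GGGGGGGGG
GGGGGGGGG
GGGGYYYYG
After op 3 fill(1,8,B) [58 cells changed]:
BBBBBBBBB
BBBBBBBBB
BBBBYBBBB
BBBBBBBBB
BBBBBBBBB
BBBBBBBBB
BBBBYYYYB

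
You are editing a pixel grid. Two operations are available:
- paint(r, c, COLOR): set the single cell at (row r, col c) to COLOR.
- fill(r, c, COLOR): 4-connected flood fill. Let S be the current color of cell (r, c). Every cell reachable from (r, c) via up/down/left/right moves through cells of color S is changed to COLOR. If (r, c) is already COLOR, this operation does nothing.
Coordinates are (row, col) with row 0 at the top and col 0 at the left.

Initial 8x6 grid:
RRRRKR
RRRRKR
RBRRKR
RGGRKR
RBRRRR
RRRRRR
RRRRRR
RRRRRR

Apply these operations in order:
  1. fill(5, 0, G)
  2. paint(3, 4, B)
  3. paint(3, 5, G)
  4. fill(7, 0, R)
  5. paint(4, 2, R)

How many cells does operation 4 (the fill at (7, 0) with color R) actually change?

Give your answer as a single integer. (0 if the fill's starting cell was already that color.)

Answer: 42

Derivation:
After op 1 fill(5,0,G) [40 cells changed]:
GGGGKG
GGGGKG
GBGGKG
GGGGKG
GBGGGG
GGGGGG
GGGGGG
GGGGGG
After op 2 paint(3,4,B):
GGGGKG
GGGGKG
GBGGKG
GGGGBG
GBGGGG
GGGGGG
GGGGGG
GGGGGG
After op 3 paint(3,5,G):
GGGGKG
GGGGKG
GBGGKG
GGGGBG
GBGGGG
GGGGGG
GGGGGG
GGGGGG
After op 4 fill(7,0,R) [42 cells changed]:
RRRRKR
RRRRKR
RBRRKR
RRRRBR
RBRRRR
RRRRRR
RRRRRR
RRRRRR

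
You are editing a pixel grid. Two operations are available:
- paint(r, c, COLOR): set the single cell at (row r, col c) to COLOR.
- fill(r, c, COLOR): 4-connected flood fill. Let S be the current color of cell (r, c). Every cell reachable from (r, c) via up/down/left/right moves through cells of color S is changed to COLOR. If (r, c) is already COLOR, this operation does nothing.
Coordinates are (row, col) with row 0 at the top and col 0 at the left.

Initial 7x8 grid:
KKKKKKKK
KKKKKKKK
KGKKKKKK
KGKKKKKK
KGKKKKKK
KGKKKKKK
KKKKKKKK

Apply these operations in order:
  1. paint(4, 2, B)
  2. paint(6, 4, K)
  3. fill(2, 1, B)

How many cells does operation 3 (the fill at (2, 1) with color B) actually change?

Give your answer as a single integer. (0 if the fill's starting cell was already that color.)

After op 1 paint(4,2,B):
KKKKKKKK
KKKKKKKK
KGKKKKKK
KGKKKKKK
KGBKKKKK
KGKKKKKK
KKKKKKKK
After op 2 paint(6,4,K):
KKKKKKKK
KKKKKKKK
KGKKKKKK
KGKKKKKK
KGBKKKKK
KGKKKKKK
KKKKKKKK
After op 3 fill(2,1,B) [4 cells changed]:
KKKKKKKK
KKKKKKKK
KBKKKKKK
KBKKKKKK
KBBKKKKK
KBKKKKKK
KKKKKKKK

Answer: 4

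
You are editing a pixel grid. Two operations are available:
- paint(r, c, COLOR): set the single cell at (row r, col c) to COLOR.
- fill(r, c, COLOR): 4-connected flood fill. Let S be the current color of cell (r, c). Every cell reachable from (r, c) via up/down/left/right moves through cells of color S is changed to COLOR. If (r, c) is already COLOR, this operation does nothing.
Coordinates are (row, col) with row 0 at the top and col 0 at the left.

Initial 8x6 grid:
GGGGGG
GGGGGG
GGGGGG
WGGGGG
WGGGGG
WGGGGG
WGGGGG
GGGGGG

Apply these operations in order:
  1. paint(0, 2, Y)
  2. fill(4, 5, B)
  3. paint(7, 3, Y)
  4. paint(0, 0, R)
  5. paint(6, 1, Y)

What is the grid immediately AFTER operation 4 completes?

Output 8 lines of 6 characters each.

After op 1 paint(0,2,Y):
GGYGGG
GGGGGG
GGGGGG
WGGGGG
WGGGGG
WGGGGG
WGGGGG
GGGGGG
After op 2 fill(4,5,B) [43 cells changed]:
BBYBBB
BBBBBB
BBBBBB
WBBBBB
WBBBBB
WBBBBB
WBBBBB
BBBBBB
After op 3 paint(7,3,Y):
BBYBBB
BBBBBB
BBBBBB
WBBBBB
WBBBBB
WBBBBB
WBBBBB
BBBYBB
After op 4 paint(0,0,R):
RBYBBB
BBBBBB
BBBBBB
WBBBBB
WBBBBB
WBBBBB
WBBBBB
BBBYBB

Answer: RBYBBB
BBBBBB
BBBBBB
WBBBBB
WBBBBB
WBBBBB
WBBBBB
BBBYBB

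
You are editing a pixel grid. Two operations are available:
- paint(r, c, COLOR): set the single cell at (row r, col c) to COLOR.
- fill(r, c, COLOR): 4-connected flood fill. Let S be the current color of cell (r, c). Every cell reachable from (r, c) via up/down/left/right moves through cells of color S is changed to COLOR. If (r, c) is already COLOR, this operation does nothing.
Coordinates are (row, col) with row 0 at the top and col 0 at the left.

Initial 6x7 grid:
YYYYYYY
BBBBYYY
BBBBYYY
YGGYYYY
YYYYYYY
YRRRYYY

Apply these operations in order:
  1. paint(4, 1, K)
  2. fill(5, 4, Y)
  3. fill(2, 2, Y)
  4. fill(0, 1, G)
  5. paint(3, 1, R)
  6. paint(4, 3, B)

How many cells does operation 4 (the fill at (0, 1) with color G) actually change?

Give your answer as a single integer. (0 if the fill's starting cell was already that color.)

After op 1 paint(4,1,K):
YYYYYYY
BBBBYYY
BBBBYYY
YGGYYYY
YKYYYYY
YRRRYYY
After op 2 fill(5,4,Y) [0 cells changed]:
YYYYYYY
BBBBYYY
BBBBYYY
YGGYYYY
YKYYYYY
YRRRYYY
After op 3 fill(2,2,Y) [8 cells changed]:
YYYYYYY
YYYYYYY
YYYYYYY
YGGYYYY
YKYYYYY
YRRRYYY
After op 4 fill(0,1,G) [36 cells changed]:
GGGGGGG
GGGGGGG
GGGGGGG
GGGGGGG
GKGGGGG
GRRRGGG

Answer: 36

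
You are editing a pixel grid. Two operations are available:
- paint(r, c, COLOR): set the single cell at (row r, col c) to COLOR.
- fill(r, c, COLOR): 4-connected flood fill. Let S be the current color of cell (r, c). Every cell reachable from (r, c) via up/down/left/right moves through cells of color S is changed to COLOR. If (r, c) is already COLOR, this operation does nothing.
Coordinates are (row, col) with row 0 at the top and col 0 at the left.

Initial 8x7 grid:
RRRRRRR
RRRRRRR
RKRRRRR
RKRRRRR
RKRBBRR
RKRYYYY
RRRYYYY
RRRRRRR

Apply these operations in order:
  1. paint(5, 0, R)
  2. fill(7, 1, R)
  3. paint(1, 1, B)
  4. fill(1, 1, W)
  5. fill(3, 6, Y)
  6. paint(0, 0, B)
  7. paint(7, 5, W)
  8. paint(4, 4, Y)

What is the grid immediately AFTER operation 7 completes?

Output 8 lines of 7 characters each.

After op 1 paint(5,0,R):
RRRRRRR
RRRRRRR
RKRRRRR
RKRRRRR
RKRBBRR
RKRYYYY
RRRYYYY
RRRRRRR
After op 2 fill(7,1,R) [0 cells changed]:
RRRRRRR
RRRRRRR
RKRRRRR
RKRRRRR
RKRBBRR
RKRYYYY
RRRYYYY
RRRRRRR
After op 3 paint(1,1,B):
RRRRRRR
RBRRRRR
RKRRRRR
RKRRRRR
RKRBBRR
RKRYYYY
RRRYYYY
RRRRRRR
After op 4 fill(1,1,W) [1 cells changed]:
RRRRRRR
RWRRRRR
RKRRRRR
RKRRRRR
RKRBBRR
RKRYYYY
RRRYYYY
RRRRRRR
After op 5 fill(3,6,Y) [41 cells changed]:
YYYYYYY
YWYYYYY
YKYYYYY
YKYYYYY
YKYBBYY
YKYYYYY
YYYYYYY
YYYYYYY
After op 6 paint(0,0,B):
BYYYYYY
YWYYYYY
YKYYYYY
YKYYYYY
YKYBBYY
YKYYYYY
YYYYYYY
YYYYYYY
After op 7 paint(7,5,W):
BYYYYYY
YWYYYYY
YKYYYYY
YKYYYYY
YKYBBYY
YKYYYYY
YYYYYYY
YYYYYWY

Answer: BYYYYYY
YWYYYYY
YKYYYYY
YKYYYYY
YKYBBYY
YKYYYYY
YYYYYYY
YYYYYWY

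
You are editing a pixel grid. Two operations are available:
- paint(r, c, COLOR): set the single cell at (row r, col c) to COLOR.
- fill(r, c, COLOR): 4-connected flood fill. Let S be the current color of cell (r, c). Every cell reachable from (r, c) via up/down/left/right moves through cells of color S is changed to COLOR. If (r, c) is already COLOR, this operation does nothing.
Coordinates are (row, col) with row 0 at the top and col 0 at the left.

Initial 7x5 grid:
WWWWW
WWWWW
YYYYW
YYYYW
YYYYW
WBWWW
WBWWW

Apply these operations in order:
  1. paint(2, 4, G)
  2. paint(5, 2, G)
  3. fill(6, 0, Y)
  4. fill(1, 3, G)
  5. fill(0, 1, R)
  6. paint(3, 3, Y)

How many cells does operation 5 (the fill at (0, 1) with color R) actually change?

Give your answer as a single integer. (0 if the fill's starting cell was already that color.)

After op 1 paint(2,4,G):
WWWWW
WWWWW
YYYYG
YYYYW
YYYYW
WBWWW
WBWWW
After op 2 paint(5,2,G):
WWWWW
WWWWW
YYYYG
YYYYW
YYYYW
WBGWW
WBWWW
After op 3 fill(6,0,Y) [2 cells changed]:
WWWWW
WWWWW
YYYYG
YYYYW
YYYYW
YBGWW
YBWWW
After op 4 fill(1,3,G) [10 cells changed]:
GGGGG
GGGGG
YYYYG
YYYYW
YYYYW
YBGWW
YBWWW
After op 5 fill(0,1,R) [11 cells changed]:
RRRRR
RRRRR
YYYYR
YYYYW
YYYYW
YBGWW
YBWWW

Answer: 11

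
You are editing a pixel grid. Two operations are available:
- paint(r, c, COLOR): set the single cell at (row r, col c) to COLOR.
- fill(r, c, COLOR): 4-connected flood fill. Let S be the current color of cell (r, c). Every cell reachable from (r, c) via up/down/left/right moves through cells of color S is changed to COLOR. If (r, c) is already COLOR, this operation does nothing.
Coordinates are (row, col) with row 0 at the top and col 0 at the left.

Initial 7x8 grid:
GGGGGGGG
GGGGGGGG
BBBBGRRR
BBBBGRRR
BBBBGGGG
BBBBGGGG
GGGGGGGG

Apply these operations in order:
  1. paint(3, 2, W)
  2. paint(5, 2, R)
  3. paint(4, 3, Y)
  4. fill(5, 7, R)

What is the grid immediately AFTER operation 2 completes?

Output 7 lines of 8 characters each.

Answer: GGGGGGGG
GGGGGGGG
BBBBGRRR
BBWBGRRR
BBBBGGGG
BBRBGGGG
GGGGGGGG

Derivation:
After op 1 paint(3,2,W):
GGGGGGGG
GGGGGGGG
BBBBGRRR
BBWBGRRR
BBBBGGGG
BBBBGGGG
GGGGGGGG
After op 2 paint(5,2,R):
GGGGGGGG
GGGGGGGG
BBBBGRRR
BBWBGRRR
BBBBGGGG
BBRBGGGG
GGGGGGGG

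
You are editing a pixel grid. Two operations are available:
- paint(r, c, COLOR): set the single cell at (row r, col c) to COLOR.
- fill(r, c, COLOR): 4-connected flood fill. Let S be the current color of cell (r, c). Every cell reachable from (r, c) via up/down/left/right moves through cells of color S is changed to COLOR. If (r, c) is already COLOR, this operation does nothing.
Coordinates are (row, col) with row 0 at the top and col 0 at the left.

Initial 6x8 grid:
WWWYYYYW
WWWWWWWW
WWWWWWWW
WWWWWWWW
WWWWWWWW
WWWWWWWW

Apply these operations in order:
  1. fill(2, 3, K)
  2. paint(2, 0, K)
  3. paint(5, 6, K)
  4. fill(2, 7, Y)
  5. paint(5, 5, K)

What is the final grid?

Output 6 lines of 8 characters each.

After op 1 fill(2,3,K) [44 cells changed]:
KKKYYYYK
KKKKKKKK
KKKKKKKK
KKKKKKKK
KKKKKKKK
KKKKKKKK
After op 2 paint(2,0,K):
KKKYYYYK
KKKKKKKK
KKKKKKKK
KKKKKKKK
KKKKKKKK
KKKKKKKK
After op 3 paint(5,6,K):
KKKYYYYK
KKKKKKKK
KKKKKKKK
KKKKKKKK
KKKKKKKK
KKKKKKKK
After op 4 fill(2,7,Y) [44 cells changed]:
YYYYYYYY
YYYYYYYY
YYYYYYYY
YYYYYYYY
YYYYYYYY
YYYYYYYY
After op 5 paint(5,5,K):
YYYYYYYY
YYYYYYYY
YYYYYYYY
YYYYYYYY
YYYYYYYY
YYYYYKYY

Answer: YYYYYYYY
YYYYYYYY
YYYYYYYY
YYYYYYYY
YYYYYYYY
YYYYYKYY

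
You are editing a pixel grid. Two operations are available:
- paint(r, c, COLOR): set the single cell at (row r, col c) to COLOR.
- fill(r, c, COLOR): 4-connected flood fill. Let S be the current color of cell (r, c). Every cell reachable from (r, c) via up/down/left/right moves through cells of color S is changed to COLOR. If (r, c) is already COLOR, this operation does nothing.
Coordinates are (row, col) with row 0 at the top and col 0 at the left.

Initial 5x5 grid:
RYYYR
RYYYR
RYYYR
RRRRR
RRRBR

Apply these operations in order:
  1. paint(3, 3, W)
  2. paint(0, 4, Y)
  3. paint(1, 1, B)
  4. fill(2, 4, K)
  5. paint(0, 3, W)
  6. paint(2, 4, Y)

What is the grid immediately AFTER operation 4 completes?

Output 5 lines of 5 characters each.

Answer: RYYYY
RBYYK
RYYYK
RRRWK
RRRBK

Derivation:
After op 1 paint(3,3,W):
RYYYR
RYYYR
RYYYR
RRRWR
RRRBR
After op 2 paint(0,4,Y):
RYYYY
RYYYR
RYYYR
RRRWR
RRRBR
After op 3 paint(1,1,B):
RYYYY
RBYYR
RYYYR
RRRWR
RRRBR
After op 4 fill(2,4,K) [4 cells changed]:
RYYYY
RBYYK
RYYYK
RRRWK
RRRBK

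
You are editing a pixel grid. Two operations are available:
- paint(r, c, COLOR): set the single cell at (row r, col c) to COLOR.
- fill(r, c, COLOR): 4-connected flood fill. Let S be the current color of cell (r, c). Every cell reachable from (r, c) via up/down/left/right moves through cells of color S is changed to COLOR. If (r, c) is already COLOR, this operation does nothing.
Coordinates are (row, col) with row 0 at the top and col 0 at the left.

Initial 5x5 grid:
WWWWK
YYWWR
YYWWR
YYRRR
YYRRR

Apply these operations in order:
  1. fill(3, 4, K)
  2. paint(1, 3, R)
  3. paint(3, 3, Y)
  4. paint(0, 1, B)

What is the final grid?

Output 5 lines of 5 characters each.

Answer: WBWWK
YYWRK
YYWWK
YYKYK
YYKKK

Derivation:
After op 1 fill(3,4,K) [8 cells changed]:
WWWWK
YYWWK
YYWWK
YYKKK
YYKKK
After op 2 paint(1,3,R):
WWWWK
YYWRK
YYWWK
YYKKK
YYKKK
After op 3 paint(3,3,Y):
WWWWK
YYWRK
YYWWK
YYKYK
YYKKK
After op 4 paint(0,1,B):
WBWWK
YYWRK
YYWWK
YYKYK
YYKKK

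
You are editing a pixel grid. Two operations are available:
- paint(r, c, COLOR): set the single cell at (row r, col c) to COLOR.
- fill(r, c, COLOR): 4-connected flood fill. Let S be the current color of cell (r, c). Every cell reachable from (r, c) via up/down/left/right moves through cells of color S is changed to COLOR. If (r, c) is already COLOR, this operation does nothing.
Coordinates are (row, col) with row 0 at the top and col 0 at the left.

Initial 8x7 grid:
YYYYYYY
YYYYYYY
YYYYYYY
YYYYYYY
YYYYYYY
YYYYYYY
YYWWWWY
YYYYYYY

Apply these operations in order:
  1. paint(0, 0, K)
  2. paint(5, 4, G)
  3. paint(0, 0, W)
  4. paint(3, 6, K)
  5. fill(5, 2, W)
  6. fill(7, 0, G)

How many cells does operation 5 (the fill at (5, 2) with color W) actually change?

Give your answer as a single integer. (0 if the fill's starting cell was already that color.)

After op 1 paint(0,0,K):
KYYYYYY
YYYYYYY
YYYYYYY
YYYYYYY
YYYYYYY
YYYYYYY
YYWWWWY
YYYYYYY
After op 2 paint(5,4,G):
KYYYYYY
YYYYYYY
YYYYYYY
YYYYYYY
YYYYYYY
YYYYGYY
YYWWWWY
YYYYYYY
After op 3 paint(0,0,W):
WYYYYYY
YYYYYYY
YYYYYYY
YYYYYYY
YYYYYYY
YYYYGYY
YYWWWWY
YYYYYYY
After op 4 paint(3,6,K):
WYYYYYY
YYYYYYY
YYYYYYY
YYYYYYK
YYYYYYY
YYYYGYY
YYWWWWY
YYYYYYY
After op 5 fill(5,2,W) [49 cells changed]:
WWWWWWW
WWWWWWW
WWWWWWW
WWWWWWK
WWWWWWW
WWWWGWW
WWWWWWW
WWWWWWW

Answer: 49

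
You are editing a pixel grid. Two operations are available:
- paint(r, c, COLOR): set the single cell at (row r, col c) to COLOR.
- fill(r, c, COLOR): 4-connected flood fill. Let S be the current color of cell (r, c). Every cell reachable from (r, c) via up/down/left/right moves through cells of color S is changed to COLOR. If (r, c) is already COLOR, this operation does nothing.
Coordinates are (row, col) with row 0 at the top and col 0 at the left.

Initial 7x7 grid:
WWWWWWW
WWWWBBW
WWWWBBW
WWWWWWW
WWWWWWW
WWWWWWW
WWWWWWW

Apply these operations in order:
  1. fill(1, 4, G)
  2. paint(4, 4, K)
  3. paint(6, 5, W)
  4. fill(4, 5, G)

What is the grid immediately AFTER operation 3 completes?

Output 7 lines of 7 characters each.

Answer: WWWWWWW
WWWWGGW
WWWWGGW
WWWWWWW
WWWWKWW
WWWWWWW
WWWWWWW

Derivation:
After op 1 fill(1,4,G) [4 cells changed]:
WWWWWWW
WWWWGGW
WWWWGGW
WWWWWWW
WWWWWWW
WWWWWWW
WWWWWWW
After op 2 paint(4,4,K):
WWWWWWW
WWWWGGW
WWWWGGW
WWWWWWW
WWWWKWW
WWWWWWW
WWWWWWW
After op 3 paint(6,5,W):
WWWWWWW
WWWWGGW
WWWWGGW
WWWWWWW
WWWWKWW
WWWWWWW
WWWWWWW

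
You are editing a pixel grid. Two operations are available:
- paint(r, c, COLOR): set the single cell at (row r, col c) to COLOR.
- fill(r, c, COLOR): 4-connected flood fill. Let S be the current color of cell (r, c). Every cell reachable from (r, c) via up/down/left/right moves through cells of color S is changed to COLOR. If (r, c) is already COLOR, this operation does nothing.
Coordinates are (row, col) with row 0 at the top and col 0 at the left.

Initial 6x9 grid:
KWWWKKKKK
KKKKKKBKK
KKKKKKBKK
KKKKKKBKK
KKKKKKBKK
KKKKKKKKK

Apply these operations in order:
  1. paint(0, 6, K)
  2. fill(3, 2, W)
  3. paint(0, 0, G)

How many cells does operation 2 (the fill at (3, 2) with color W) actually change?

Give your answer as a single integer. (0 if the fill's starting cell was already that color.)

Answer: 47

Derivation:
After op 1 paint(0,6,K):
KWWWKKKKK
KKKKKKBKK
KKKKKKBKK
KKKKKKBKK
KKKKKKBKK
KKKKKKKKK
After op 2 fill(3,2,W) [47 cells changed]:
WWWWWWWWW
WWWWWWBWW
WWWWWWBWW
WWWWWWBWW
WWWWWWBWW
WWWWWWWWW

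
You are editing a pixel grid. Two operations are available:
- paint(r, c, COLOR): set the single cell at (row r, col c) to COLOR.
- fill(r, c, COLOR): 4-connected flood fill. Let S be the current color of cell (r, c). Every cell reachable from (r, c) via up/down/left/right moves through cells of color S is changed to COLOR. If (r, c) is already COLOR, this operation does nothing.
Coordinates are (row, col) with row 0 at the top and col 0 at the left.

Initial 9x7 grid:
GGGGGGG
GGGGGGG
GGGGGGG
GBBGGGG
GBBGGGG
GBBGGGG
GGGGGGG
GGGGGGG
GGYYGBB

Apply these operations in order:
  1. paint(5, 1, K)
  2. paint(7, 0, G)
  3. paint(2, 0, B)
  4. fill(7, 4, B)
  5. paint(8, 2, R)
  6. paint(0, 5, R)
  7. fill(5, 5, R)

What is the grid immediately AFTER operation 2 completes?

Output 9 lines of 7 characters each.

After op 1 paint(5,1,K):
GGGGGGG
GGGGGGG
GGGGGGG
GBBGGGG
GBBGGGG
GKBGGGG
GGGGGGG
GGGGGGG
GGYYGBB
After op 2 paint(7,0,G):
GGGGGGG
GGGGGGG
GGGGGGG
GBBGGGG
GBBGGGG
GKBGGGG
GGGGGGG
GGGGGGG
GGYYGBB

Answer: GGGGGGG
GGGGGGG
GGGGGGG
GBBGGGG
GBBGGGG
GKBGGGG
GGGGGGG
GGGGGGG
GGYYGBB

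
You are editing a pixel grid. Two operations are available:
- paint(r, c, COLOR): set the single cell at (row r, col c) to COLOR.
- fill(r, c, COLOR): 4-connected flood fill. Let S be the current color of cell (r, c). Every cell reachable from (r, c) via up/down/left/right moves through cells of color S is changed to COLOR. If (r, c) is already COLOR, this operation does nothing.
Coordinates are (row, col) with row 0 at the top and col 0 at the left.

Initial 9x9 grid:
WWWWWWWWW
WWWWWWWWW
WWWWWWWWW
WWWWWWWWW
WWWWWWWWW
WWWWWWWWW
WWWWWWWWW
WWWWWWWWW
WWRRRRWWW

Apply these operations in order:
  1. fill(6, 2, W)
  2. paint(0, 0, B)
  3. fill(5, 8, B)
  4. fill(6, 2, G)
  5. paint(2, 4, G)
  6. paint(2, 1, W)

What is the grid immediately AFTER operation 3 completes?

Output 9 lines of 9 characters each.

After op 1 fill(6,2,W) [0 cells changed]:
WWWWWWWWW
WWWWWWWWW
WWWWWWWWW
WWWWWWWWW
WWWWWWWWW
WWWWWWWWW
WWWWWWWWW
WWWWWWWWW
WWRRRRWWW
After op 2 paint(0,0,B):
BWWWWWWWW
WWWWWWWWW
WWWWWWWWW
WWWWWWWWW
WWWWWWWWW
WWWWWWWWW
WWWWWWWWW
WWWWWWWWW
WWRRRRWWW
After op 3 fill(5,8,B) [76 cells changed]:
BBBBBBBBB
BBBBBBBBB
BBBBBBBBB
BBBBBBBBB
BBBBBBBBB
BBBBBBBBB
BBBBBBBBB
BBBBBBBBB
BBRRRRBBB

Answer: BBBBBBBBB
BBBBBBBBB
BBBBBBBBB
BBBBBBBBB
BBBBBBBBB
BBBBBBBBB
BBBBBBBBB
BBBBBBBBB
BBRRRRBBB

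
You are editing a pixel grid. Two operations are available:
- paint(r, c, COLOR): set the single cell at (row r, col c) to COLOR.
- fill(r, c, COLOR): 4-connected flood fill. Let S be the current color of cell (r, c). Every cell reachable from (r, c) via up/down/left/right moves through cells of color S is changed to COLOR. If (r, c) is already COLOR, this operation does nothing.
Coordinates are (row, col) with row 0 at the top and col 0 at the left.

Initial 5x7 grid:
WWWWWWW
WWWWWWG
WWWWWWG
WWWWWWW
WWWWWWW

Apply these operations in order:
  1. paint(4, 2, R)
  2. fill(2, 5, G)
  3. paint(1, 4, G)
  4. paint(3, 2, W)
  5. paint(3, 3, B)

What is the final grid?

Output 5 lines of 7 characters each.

Answer: GGGGGGG
GGGGGGG
GGGGGGG
GGWBGGG
GGRGGGG

Derivation:
After op 1 paint(4,2,R):
WWWWWWW
WWWWWWG
WWWWWWG
WWWWWWW
WWRWWWW
After op 2 fill(2,5,G) [32 cells changed]:
GGGGGGG
GGGGGGG
GGGGGGG
GGGGGGG
GGRGGGG
After op 3 paint(1,4,G):
GGGGGGG
GGGGGGG
GGGGGGG
GGGGGGG
GGRGGGG
After op 4 paint(3,2,W):
GGGGGGG
GGGGGGG
GGGGGGG
GGWGGGG
GGRGGGG
After op 5 paint(3,3,B):
GGGGGGG
GGGGGGG
GGGGGGG
GGWBGGG
GGRGGGG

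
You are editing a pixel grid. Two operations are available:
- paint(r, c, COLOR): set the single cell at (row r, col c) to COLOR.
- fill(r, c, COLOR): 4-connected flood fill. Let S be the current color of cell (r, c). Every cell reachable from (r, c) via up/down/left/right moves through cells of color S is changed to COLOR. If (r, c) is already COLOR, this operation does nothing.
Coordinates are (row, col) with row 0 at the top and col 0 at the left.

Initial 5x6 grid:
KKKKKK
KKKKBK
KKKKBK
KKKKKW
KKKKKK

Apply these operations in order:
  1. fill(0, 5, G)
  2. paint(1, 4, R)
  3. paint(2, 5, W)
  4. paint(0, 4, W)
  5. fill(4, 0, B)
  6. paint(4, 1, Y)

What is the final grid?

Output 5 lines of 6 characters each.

After op 1 fill(0,5,G) [27 cells changed]:
GGGGGG
GGGGBG
GGGGBG
GGGGGW
GGGGGG
After op 2 paint(1,4,R):
GGGGGG
GGGGRG
GGGGBG
GGGGGW
GGGGGG
After op 3 paint(2,5,W):
GGGGGG
GGGGRG
GGGGBW
GGGGGW
GGGGGG
After op 4 paint(0,4,W):
GGGGWG
GGGGRG
GGGGBW
GGGGGW
GGGGGG
After op 5 fill(4,0,B) [23 cells changed]:
BBBBWG
BBBBRG
BBBBBW
BBBBBW
BBBBBB
After op 6 paint(4,1,Y):
BBBBWG
BBBBRG
BBBBBW
BBBBBW
BYBBBB

Answer: BBBBWG
BBBBRG
BBBBBW
BBBBBW
BYBBBB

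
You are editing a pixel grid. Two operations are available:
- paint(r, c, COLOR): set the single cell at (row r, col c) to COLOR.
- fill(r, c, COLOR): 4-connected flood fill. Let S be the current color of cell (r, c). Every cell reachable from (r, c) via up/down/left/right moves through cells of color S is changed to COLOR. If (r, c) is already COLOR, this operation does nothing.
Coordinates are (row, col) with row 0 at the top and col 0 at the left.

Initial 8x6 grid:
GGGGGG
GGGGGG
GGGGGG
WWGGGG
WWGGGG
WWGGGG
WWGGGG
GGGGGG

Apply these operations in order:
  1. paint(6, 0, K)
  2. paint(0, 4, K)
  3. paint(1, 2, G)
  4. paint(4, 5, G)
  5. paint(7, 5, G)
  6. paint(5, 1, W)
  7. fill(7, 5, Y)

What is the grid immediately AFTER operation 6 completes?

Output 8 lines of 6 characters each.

Answer: GGGGKG
GGGGGG
GGGGGG
WWGGGG
WWGGGG
WWGGGG
KWGGGG
GGGGGG

Derivation:
After op 1 paint(6,0,K):
GGGGGG
GGGGGG
GGGGGG
WWGGGG
WWGGGG
WWGGGG
KWGGGG
GGGGGG
After op 2 paint(0,4,K):
GGGGKG
GGGGGG
GGGGGG
WWGGGG
WWGGGG
WWGGGG
KWGGGG
GGGGGG
After op 3 paint(1,2,G):
GGGGKG
GGGGGG
GGGGGG
WWGGGG
WWGGGG
WWGGGG
KWGGGG
GGGGGG
After op 4 paint(4,5,G):
GGGGKG
GGGGGG
GGGGGG
WWGGGG
WWGGGG
WWGGGG
KWGGGG
GGGGGG
After op 5 paint(7,5,G):
GGGGKG
GGGGGG
GGGGGG
WWGGGG
WWGGGG
WWGGGG
KWGGGG
GGGGGG
After op 6 paint(5,1,W):
GGGGKG
GGGGGG
GGGGGG
WWGGGG
WWGGGG
WWGGGG
KWGGGG
GGGGGG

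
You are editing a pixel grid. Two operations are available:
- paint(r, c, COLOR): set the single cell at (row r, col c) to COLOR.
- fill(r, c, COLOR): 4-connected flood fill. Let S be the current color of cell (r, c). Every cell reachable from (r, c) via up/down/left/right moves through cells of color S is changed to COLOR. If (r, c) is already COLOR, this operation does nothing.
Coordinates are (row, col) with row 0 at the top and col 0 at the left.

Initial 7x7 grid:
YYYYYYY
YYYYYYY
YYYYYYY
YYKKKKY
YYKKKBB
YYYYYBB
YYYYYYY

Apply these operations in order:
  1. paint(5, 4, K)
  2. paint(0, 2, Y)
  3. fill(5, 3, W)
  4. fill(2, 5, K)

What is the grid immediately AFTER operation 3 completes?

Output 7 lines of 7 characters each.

Answer: WWWWWWW
WWWWWWW
WWWWWWW
WWKKKKW
WWKKKBB
WWWWKBB
WWWWWWW

Derivation:
After op 1 paint(5,4,K):
YYYYYYY
YYYYYYY
YYYYYYY
YYKKKKY
YYKKKBB
YYYYKBB
YYYYYYY
After op 2 paint(0,2,Y):
YYYYYYY
YYYYYYY
YYYYYYY
YYKKKKY
YYKKKBB
YYYYKBB
YYYYYYY
After op 3 fill(5,3,W) [37 cells changed]:
WWWWWWW
WWWWWWW
WWWWWWW
WWKKKKW
WWKKKBB
WWWWKBB
WWWWWWW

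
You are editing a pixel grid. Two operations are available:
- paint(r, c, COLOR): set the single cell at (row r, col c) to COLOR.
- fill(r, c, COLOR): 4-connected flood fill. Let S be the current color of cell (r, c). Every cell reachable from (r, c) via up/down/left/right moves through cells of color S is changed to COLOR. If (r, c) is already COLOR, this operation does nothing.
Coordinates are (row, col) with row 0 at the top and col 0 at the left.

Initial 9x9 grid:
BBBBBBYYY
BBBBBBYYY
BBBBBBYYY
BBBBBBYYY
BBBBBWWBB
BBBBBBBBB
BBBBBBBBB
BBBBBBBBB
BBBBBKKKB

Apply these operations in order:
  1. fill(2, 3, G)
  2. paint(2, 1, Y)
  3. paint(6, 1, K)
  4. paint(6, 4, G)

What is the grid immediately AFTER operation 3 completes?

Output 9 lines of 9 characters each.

After op 1 fill(2,3,G) [64 cells changed]:
GGGGGGYYY
GGGGGGYYY
GGGGGGYYY
GGGGGGYYY
GGGGGWWGG
GGGGGGGGG
GGGGGGGGG
GGGGGGGGG
GGGGGKKKG
After op 2 paint(2,1,Y):
GGGGGGYYY
GGGGGGYYY
GYGGGGYYY
GGGGGGYYY
GGGGGWWGG
GGGGGGGGG
GGGGGGGGG
GGGGGGGGG
GGGGGKKKG
After op 3 paint(6,1,K):
GGGGGGYYY
GGGGGGYYY
GYGGGGYYY
GGGGGGYYY
GGGGGWWGG
GGGGGGGGG
GKGGGGGGG
GGGGGGGGG
GGGGGKKKG

Answer: GGGGGGYYY
GGGGGGYYY
GYGGGGYYY
GGGGGGYYY
GGGGGWWGG
GGGGGGGGG
GKGGGGGGG
GGGGGGGGG
GGGGGKKKG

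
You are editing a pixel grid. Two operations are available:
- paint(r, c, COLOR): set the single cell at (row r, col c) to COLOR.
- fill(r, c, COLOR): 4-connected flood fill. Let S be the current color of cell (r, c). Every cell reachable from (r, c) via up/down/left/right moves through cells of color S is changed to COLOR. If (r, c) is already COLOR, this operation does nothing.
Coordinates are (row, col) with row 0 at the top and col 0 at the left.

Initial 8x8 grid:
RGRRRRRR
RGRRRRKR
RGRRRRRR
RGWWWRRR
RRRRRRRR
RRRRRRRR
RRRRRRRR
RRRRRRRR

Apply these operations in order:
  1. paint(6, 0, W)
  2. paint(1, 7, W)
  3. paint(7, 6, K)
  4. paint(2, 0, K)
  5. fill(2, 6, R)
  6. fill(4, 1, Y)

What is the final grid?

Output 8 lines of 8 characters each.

Answer: RGYYYYYY
RGYYYYKW
KGYYYYYY
YGWWWYYY
YYYYYYYY
YYYYYYYY
WYYYYYYY
YYYYYYKY

Derivation:
After op 1 paint(6,0,W):
RGRRRRRR
RGRRRRKR
RGRRRRRR
RGWWWRRR
RRRRRRRR
RRRRRRRR
WRRRRRRR
RRRRRRRR
After op 2 paint(1,7,W):
RGRRRRRR
RGRRRRKW
RGRRRRRR
RGWWWRRR
RRRRRRRR
RRRRRRRR
WRRRRRRR
RRRRRRRR
After op 3 paint(7,6,K):
RGRRRRRR
RGRRRRKW
RGRRRRRR
RGWWWRRR
RRRRRRRR
RRRRRRRR
WRRRRRRR
RRRRRRKR
After op 4 paint(2,0,K):
RGRRRRRR
RGRRRRKW
KGRRRRRR
RGWWWRRR
RRRRRRRR
RRRRRRRR
WRRRRRRR
RRRRRRKR
After op 5 fill(2,6,R) [0 cells changed]:
RGRRRRRR
RGRRRRKW
KGRRRRRR
RGWWWRRR
RRRRRRRR
RRRRRRRR
WRRRRRRR
RRRRRRKR
After op 6 fill(4,1,Y) [50 cells changed]:
RGYYYYYY
RGYYYYKW
KGYYYYYY
YGWWWYYY
YYYYYYYY
YYYYYYYY
WYYYYYYY
YYYYYYKY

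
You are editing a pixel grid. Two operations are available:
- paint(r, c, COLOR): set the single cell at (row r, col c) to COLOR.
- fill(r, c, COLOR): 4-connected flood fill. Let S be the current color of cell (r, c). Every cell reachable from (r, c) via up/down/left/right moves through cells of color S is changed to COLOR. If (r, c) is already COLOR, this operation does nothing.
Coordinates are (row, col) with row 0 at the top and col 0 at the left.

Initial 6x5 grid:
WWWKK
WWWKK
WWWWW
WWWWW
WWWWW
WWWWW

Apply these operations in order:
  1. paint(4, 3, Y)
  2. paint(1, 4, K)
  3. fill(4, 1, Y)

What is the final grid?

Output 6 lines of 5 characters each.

Answer: YYYKK
YYYKK
YYYYY
YYYYY
YYYYY
YYYYY

Derivation:
After op 1 paint(4,3,Y):
WWWKK
WWWKK
WWWWW
WWWWW
WWWYW
WWWWW
After op 2 paint(1,4,K):
WWWKK
WWWKK
WWWWW
WWWWW
WWWYW
WWWWW
After op 3 fill(4,1,Y) [25 cells changed]:
YYYKK
YYYKK
YYYYY
YYYYY
YYYYY
YYYYY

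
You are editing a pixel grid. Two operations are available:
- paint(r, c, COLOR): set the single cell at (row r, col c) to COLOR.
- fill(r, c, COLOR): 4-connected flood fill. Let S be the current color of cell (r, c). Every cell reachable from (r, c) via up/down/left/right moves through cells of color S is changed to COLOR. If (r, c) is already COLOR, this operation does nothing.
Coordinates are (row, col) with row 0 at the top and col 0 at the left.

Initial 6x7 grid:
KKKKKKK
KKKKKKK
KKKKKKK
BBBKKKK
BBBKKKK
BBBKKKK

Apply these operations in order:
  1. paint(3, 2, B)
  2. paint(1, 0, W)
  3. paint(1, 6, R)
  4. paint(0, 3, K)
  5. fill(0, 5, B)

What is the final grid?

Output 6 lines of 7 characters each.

After op 1 paint(3,2,B):
KKKKKKK
KKKKKKK
KKKKKKK
BBBKKKK
BBBKKKK
BBBKKKK
After op 2 paint(1,0,W):
KKKKKKK
WKKKKKK
KKKKKKK
BBBKKKK
BBBKKKK
BBBKKKK
After op 3 paint(1,6,R):
KKKKKKK
WKKKKKR
KKKKKKK
BBBKKKK
BBBKKKK
BBBKKKK
After op 4 paint(0,3,K):
KKKKKKK
WKKKKKR
KKKKKKK
BBBKKKK
BBBKKKK
BBBKKKK
After op 5 fill(0,5,B) [31 cells changed]:
BBBBBBB
WBBBBBR
BBBBBBB
BBBBBBB
BBBBBBB
BBBBBBB

Answer: BBBBBBB
WBBBBBR
BBBBBBB
BBBBBBB
BBBBBBB
BBBBBBB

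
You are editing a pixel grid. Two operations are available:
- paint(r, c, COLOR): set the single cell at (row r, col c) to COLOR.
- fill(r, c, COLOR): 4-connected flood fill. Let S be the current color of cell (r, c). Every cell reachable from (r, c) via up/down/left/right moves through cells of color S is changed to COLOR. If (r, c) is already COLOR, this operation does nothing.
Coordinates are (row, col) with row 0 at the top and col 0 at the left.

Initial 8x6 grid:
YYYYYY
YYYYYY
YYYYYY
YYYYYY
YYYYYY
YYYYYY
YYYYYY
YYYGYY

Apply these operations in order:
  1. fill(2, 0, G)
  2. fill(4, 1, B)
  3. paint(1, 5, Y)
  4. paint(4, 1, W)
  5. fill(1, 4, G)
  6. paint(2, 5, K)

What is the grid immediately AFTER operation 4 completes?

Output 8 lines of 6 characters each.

After op 1 fill(2,0,G) [47 cells changed]:
GGGGGG
GGGGGG
GGGGGG
GGGGGG
GGGGGG
GGGGGG
GGGGGG
GGGGGG
After op 2 fill(4,1,B) [48 cells changed]:
BBBBBB
BBBBBB
BBBBBB
BBBBBB
BBBBBB
BBBBBB
BBBBBB
BBBBBB
After op 3 paint(1,5,Y):
BBBBBB
BBBBBY
BBBBBB
BBBBBB
BBBBBB
BBBBBB
BBBBBB
BBBBBB
After op 4 paint(4,1,W):
BBBBBB
BBBBBY
BBBBBB
BBBBBB
BWBBBB
BBBBBB
BBBBBB
BBBBBB

Answer: BBBBBB
BBBBBY
BBBBBB
BBBBBB
BWBBBB
BBBBBB
BBBBBB
BBBBBB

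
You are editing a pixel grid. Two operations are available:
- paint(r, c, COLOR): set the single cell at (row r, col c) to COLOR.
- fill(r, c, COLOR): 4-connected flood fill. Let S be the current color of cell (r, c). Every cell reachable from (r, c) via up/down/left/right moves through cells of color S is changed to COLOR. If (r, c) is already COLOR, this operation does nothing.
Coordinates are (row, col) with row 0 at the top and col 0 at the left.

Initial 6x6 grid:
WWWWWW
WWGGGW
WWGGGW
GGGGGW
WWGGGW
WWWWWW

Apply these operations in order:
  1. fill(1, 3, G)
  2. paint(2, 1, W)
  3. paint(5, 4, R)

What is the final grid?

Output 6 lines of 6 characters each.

Answer: WWWWWW
WWGGGW
WWGGGW
GGGGGW
WWGGGW
WWWWRW

Derivation:
After op 1 fill(1,3,G) [0 cells changed]:
WWWWWW
WWGGGW
WWGGGW
GGGGGW
WWGGGW
WWWWWW
After op 2 paint(2,1,W):
WWWWWW
WWGGGW
WWGGGW
GGGGGW
WWGGGW
WWWWWW
After op 3 paint(5,4,R):
WWWWWW
WWGGGW
WWGGGW
GGGGGW
WWGGGW
WWWWRW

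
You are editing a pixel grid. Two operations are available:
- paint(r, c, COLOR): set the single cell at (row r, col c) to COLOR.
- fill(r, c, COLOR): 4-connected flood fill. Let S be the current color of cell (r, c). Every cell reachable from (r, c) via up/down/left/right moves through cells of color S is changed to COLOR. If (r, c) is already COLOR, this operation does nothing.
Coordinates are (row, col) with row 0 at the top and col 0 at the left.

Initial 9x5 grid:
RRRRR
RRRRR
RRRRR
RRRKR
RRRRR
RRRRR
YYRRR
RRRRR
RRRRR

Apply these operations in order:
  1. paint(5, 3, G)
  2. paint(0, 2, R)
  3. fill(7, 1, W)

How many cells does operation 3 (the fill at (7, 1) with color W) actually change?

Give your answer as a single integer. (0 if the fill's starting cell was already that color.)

After op 1 paint(5,3,G):
RRRRR
RRRRR
RRRRR
RRRKR
RRRRR
RRRGR
YYRRR
RRRRR
RRRRR
After op 2 paint(0,2,R):
RRRRR
RRRRR
RRRRR
RRRKR
RRRRR
RRRGR
YYRRR
RRRRR
RRRRR
After op 3 fill(7,1,W) [41 cells changed]:
WWWWW
WWWWW
WWWWW
WWWKW
WWWWW
WWWGW
YYWWW
WWWWW
WWWWW

Answer: 41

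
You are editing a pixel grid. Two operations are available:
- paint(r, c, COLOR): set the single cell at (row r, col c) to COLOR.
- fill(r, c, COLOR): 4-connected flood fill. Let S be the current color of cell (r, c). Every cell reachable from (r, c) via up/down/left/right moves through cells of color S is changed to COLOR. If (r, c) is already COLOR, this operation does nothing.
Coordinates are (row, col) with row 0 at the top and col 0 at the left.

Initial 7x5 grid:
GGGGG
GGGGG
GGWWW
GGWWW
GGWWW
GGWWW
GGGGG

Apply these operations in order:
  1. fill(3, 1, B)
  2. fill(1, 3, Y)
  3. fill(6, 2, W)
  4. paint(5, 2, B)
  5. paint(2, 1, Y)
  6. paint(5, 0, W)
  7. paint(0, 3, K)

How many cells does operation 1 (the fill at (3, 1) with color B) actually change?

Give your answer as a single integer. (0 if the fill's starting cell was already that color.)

After op 1 fill(3,1,B) [23 cells changed]:
BBBBB
BBBBB
BBWWW
BBWWW
BBWWW
BBWWW
BBBBB

Answer: 23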